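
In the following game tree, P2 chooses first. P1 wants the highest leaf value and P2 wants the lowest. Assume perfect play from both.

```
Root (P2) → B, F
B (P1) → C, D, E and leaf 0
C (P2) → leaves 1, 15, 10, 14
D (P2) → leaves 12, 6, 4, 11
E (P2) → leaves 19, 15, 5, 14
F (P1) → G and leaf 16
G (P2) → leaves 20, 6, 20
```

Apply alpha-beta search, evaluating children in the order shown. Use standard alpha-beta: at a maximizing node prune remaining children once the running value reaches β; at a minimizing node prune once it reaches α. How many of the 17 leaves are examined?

C [α=-∞,β=+∞]: v=1
D [α=1,β=+∞]: v=4
E [α=4,β=+∞]: v=5
B [α=-∞,β=+∞]: v=5
G [α=-∞,β=5]: v=6
F [α=-∞,β=5]: v=6 after child 1 ≥ β → β-cutoff, skip 1
Root [α=-∞,β=+∞]: v=5
Leaves evaluated: 16 of 17.

16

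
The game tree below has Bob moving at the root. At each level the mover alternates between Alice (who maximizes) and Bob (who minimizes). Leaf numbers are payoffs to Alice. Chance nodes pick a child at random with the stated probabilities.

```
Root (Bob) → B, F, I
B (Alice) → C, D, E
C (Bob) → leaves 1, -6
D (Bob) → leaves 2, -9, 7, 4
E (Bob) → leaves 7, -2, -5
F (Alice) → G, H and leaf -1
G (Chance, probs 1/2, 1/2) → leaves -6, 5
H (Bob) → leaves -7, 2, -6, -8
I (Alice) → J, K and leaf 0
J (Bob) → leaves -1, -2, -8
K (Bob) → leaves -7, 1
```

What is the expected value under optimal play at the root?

-5

C (Bob): min(1, -6) = -6
D (Bob): min(2, -9, 7, 4) = -9
E (Bob): min(7, -2, -5) = -5
B (Alice): max(-6, -9, -5) = -5
G (Chance): 1/2·-6 + 1/2·5 = -0.5
H (Bob): min(-7, 2, -6, -8) = -8
F (Alice): max(-0.5, -8, -1) = -0.5
J (Bob): min(-1, -2, -8) = -8
K (Bob): min(-7, 1) = -7
I (Alice): max(-8, -7, 0) = 0
Root (Bob): min(-5, -0.5, 0) = -5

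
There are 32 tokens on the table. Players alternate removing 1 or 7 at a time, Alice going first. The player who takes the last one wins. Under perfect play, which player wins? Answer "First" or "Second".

Second

Positions where the player to move wins (W) vs loses (L):
i:   0  1  2  3  4  5  6  7  8  9 10 11 12 13 14 15 16 17 18 19 20 21 22 23 24 25 26 27 28 29 30 31 32
     L  W  L  W  L  W  L  W  L  W  L  W  L  W  L  W  L  W  L  W  L  W  L  W  L  W  L  W  L  W  L  W  L
Position 32 is L, so the second player wins.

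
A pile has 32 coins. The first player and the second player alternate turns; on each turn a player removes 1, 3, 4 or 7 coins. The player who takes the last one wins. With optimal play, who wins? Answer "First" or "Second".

Second

Mark each pile size as W (mover wins) or L (mover loses):
i:   0  1  2  3  4  5  6  7  8  9 10 11 12 13 14 15 16 17 18 19 20 21 22 23 24 25 26 27 28 29 30 31 32
     L  W  L  W  W  W  W  W  L  W  L  W  W  W  W  W  L  W  L  W  W  W  W  W  L  W  L  W  W  W  W  W  L
Position 32 is L, so the second player wins.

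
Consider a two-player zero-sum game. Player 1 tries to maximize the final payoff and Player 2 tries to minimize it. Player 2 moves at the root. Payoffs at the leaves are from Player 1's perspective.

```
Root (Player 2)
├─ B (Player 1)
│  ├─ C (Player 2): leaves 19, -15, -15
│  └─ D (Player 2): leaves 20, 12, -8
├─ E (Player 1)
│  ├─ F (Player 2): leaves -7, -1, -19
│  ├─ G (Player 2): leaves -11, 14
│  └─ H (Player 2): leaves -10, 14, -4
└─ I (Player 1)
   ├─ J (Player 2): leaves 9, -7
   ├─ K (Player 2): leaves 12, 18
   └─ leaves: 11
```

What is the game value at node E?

F: min(-7, -1, -19) = -19
G: min(-11, 14) = -11
H: min(-10, 14, -4) = -10
E: max(-19, -11, -10) = -10

-10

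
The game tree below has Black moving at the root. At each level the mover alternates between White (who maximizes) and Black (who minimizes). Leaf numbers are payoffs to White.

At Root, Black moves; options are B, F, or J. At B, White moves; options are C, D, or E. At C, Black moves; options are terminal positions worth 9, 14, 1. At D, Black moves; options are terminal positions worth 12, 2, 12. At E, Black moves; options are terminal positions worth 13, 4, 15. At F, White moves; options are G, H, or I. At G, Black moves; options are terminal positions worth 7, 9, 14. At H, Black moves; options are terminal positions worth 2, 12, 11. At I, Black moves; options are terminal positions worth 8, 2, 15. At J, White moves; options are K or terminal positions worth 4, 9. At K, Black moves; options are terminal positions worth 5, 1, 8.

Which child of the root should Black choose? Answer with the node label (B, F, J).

B

C (Black): min(9, 14, 1) = 1
D (Black): min(12, 2, 12) = 2
E (Black): min(13, 4, 15) = 4
B (White): max(1, 2, 4) = 4
G (Black): min(7, 9, 14) = 7
H (Black): min(2, 12, 11) = 2
I (Black): min(8, 2, 15) = 2
F (White): max(7, 2, 2) = 7
K (Black): min(5, 1, 8) = 1
J (White): max(1, 4, 9) = 9
Root (Black): min(4, 7, 9) = 4
Black picks the child with the lowest value: B (value 4).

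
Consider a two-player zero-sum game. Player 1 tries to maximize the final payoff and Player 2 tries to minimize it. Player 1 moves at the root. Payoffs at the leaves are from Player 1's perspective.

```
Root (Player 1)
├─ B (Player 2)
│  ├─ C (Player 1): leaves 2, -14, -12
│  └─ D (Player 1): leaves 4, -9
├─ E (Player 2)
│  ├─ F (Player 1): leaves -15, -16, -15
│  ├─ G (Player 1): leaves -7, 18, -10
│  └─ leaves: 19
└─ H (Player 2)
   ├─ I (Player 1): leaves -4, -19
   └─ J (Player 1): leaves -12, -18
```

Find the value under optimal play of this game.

C (Player 1): max(2, -14, -12) = 2
D (Player 1): max(4, -9) = 4
B (Player 2): min(2, 4) = 2
F (Player 1): max(-15, -16, -15) = -15
G (Player 1): max(-7, 18, -10) = 18
E (Player 2): min(-15, 18, 19) = -15
I (Player 1): max(-4, -19) = -4
J (Player 1): max(-12, -18) = -12
H (Player 2): min(-4, -12) = -12
Root (Player 1): max(2, -15, -12) = 2

2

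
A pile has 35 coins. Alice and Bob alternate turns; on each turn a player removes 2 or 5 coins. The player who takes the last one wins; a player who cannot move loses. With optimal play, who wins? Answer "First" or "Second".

Second

Positions where the player to move wins (W) vs loses (L):
i:   0  1  2  3  4  5  6  7  8  9 10 11 12 13 14 15 16 17 18 19 20 21 22 23 24 25 26 27 28 29 30 31 32 33 34 35
     L  L  W  W  L  W  W  L  L  W  W  L  W  W  L  L  W  W  L  W  W  L  L  W  W  L  W  W  L  L  W  W  L  W  W  L
Position 35 is L, so the second player wins.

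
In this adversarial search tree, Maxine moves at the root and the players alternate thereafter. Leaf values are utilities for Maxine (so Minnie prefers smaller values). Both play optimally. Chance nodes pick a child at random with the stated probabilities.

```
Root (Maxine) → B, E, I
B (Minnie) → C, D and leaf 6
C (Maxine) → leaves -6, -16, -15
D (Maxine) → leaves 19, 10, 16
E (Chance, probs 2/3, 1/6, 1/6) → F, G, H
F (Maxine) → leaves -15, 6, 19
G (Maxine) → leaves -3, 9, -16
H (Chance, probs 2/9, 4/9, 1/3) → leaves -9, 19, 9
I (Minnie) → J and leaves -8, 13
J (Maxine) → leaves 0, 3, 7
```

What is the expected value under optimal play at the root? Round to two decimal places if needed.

C (Maxine): max(-6, -16, -15) = -6
D (Maxine): max(19, 10, 16) = 19
B (Minnie): min(-6, 19, 6) = -6
F (Maxine): max(-15, 6, 19) = 19
G (Maxine): max(-3, 9, -16) = 9
H (Chance): 2/9·-9 + 4/9·19 + 1/3·9 = 9.44
E (Chance): 2/3·19 + 1/6·9 + 1/6·9.44 = 15.74
J (Maxine): max(0, 3, 7) = 7
I (Minnie): min(7, -8, 13) = -8
Root (Maxine): max(-6, 15.74, -8) = 15.74

15.74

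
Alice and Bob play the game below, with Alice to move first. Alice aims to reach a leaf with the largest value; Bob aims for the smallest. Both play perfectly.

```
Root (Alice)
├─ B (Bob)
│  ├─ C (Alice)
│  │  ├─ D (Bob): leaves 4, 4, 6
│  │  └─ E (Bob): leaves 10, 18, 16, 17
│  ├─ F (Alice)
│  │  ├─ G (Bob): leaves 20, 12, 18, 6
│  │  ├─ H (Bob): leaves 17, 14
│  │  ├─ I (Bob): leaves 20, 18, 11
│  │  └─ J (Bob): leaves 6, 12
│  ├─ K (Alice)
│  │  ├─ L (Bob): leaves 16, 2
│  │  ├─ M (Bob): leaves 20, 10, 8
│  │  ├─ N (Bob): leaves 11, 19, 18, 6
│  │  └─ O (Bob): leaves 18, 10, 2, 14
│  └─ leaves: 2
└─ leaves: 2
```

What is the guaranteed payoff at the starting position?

2

D (Bob): min(4, 4, 6) = 4
E (Bob): min(10, 18, 16, 17) = 10
C (Alice): max(4, 10) = 10
G (Bob): min(20, 12, 18, 6) = 6
H (Bob): min(17, 14) = 14
I (Bob): min(20, 18, 11) = 11
J (Bob): min(6, 12) = 6
F (Alice): max(6, 14, 11, 6) = 14
L (Bob): min(16, 2) = 2
M (Bob): min(20, 10, 8) = 8
N (Bob): min(11, 19, 18, 6) = 6
O (Bob): min(18, 10, 2, 14) = 2
K (Alice): max(2, 8, 6, 2) = 8
B (Bob): min(10, 14, 8, 2) = 2
Root (Alice): max(2, 2) = 2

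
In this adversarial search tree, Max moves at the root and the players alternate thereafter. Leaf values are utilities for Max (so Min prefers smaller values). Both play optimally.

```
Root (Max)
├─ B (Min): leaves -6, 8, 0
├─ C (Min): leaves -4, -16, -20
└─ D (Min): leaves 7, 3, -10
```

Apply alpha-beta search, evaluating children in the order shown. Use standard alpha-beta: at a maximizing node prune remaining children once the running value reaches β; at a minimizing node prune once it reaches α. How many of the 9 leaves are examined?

8

B [α=-∞,β=+∞]: v=-6
C [α=-6,β=+∞]: v=-16 after child 2 ≤ α → α-cutoff, skip 1
D [α=-6,β=+∞]: v=-10
Root [α=-∞,β=+∞]: v=-6
Leaves evaluated: 8 of 9.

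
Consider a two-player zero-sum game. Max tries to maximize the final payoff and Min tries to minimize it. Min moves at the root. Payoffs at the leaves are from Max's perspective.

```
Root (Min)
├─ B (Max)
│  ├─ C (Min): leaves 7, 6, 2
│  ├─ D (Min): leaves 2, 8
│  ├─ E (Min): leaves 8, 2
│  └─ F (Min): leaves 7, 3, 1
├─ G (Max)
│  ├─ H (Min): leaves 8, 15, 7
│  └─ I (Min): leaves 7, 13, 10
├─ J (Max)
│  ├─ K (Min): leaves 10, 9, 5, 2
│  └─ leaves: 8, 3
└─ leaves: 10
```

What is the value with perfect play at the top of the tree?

2

C (Min): min(7, 6, 2) = 2
D (Min): min(2, 8) = 2
E (Min): min(8, 2) = 2
F (Min): min(7, 3, 1) = 1
B (Max): max(2, 2, 2, 1) = 2
H (Min): min(8, 15, 7) = 7
I (Min): min(7, 13, 10) = 7
G (Max): max(7, 7) = 7
K (Min): min(10, 9, 5, 2) = 2
J (Max): max(2, 8, 3) = 8
Root (Min): min(2, 7, 8, 10) = 2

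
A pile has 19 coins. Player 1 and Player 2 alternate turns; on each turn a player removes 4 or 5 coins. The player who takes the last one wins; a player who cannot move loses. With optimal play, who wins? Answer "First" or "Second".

i:   0  1  2  3  4  5  6  7  8  9 10 11 12 13 14 15 16 17 18 19
     L  L  L  L  W  W  W  W  W  L  L  L  L  W  W  W  W  W  L  L
Position 19 is L, so the second player wins.

Second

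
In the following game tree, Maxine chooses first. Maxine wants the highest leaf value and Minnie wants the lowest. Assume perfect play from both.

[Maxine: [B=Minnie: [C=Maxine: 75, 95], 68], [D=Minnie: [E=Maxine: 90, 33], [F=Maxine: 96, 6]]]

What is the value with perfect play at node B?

68

C: max(75, 95) = 95
B: min(95, 68) = 68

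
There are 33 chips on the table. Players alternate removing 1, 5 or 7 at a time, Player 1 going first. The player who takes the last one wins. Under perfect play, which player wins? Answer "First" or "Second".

Positions where the player to move wins (W) vs loses (L):
i:   0  1  2  3  4  5  6  7  8  9 10 11 12 13 14 15 16 17 18 19 20 21 22 23 24 25 26 27 28 29 30 31 32 33
     L  W  L  W  L  W  L  W  L  W  L  W  L  W  L  W  L  W  L  W  L  W  L  W  L  W  L  W  L  W  L  W  L  W
Position 33 is W, so the first player wins.

First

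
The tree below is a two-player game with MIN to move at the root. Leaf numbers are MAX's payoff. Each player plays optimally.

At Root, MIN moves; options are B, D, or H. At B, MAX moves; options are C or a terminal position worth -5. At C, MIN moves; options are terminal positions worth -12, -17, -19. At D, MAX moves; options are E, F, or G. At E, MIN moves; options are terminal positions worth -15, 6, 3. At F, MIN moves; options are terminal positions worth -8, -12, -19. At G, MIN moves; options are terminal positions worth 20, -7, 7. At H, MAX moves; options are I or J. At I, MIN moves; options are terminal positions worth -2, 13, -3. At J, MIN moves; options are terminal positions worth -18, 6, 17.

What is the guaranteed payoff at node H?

-3

I: min(-2, 13, -3) = -3
J: min(-18, 6, 17) = -18
H: max(-3, -18) = -3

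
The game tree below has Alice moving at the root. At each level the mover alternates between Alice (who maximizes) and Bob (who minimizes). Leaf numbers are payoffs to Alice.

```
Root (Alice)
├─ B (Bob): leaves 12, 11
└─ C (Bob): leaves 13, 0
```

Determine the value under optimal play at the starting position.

11

B (Bob): min(12, 11) = 11
C (Bob): min(13, 0) = 0
Root (Alice): max(11, 0) = 11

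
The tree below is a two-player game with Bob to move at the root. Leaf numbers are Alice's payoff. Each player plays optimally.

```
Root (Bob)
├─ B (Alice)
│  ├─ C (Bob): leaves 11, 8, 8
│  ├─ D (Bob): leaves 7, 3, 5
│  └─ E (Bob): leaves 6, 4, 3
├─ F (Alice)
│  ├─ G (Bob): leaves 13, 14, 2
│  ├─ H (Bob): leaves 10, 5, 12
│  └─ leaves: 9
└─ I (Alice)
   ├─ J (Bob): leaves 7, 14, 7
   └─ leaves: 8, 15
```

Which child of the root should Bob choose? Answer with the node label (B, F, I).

C (Bob): min(11, 8, 8) = 8
D (Bob): min(7, 3, 5) = 3
E (Bob): min(6, 4, 3) = 3
B (Alice): max(8, 3, 3) = 8
G (Bob): min(13, 14, 2) = 2
H (Bob): min(10, 5, 12) = 5
F (Alice): max(2, 5, 9) = 9
J (Bob): min(7, 14, 7) = 7
I (Alice): max(7, 8, 15) = 15
Root (Bob): min(8, 9, 15) = 8
Bob picks the child with the lowest value: B (value 8).

B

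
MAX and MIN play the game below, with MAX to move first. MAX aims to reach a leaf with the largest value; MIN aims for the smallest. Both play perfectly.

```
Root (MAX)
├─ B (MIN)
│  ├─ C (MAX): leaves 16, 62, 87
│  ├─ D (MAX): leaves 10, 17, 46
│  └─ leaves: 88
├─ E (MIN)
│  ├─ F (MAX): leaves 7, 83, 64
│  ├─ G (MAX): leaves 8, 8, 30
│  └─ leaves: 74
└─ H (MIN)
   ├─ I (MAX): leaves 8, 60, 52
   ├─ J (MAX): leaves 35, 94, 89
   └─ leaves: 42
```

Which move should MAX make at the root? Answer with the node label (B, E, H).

C (MAX): max(16, 62, 87) = 87
D (MAX): max(10, 17, 46) = 46
B (MIN): min(87, 46, 88) = 46
F (MAX): max(7, 83, 64) = 83
G (MAX): max(8, 8, 30) = 30
E (MIN): min(83, 30, 74) = 30
I (MAX): max(8, 60, 52) = 60
J (MAX): max(35, 94, 89) = 94
H (MIN): min(60, 94, 42) = 42
Root (MAX): max(46, 30, 42) = 46
MAX picks the child with the highest value: B (value 46).

B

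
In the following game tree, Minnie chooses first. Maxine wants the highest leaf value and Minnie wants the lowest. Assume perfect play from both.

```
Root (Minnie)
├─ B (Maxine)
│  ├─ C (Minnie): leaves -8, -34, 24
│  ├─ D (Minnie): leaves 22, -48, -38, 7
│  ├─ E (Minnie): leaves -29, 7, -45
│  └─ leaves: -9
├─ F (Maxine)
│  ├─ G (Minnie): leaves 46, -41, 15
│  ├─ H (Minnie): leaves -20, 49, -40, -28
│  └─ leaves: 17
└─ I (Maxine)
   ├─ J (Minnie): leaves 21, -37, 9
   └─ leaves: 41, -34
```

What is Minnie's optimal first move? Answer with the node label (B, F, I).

C (Minnie): min(-8, -34, 24) = -34
D (Minnie): min(22, -48, -38, 7) = -48
E (Minnie): min(-29, 7, -45) = -45
B (Maxine): max(-34, -48, -45, -9) = -9
G (Minnie): min(46, -41, 15) = -41
H (Minnie): min(-20, 49, -40, -28) = -40
F (Maxine): max(-41, -40, 17) = 17
J (Minnie): min(21, -37, 9) = -37
I (Maxine): max(-37, 41, -34) = 41
Root (Minnie): min(-9, 17, 41) = -9
Minnie picks the child with the lowest value: B (value -9).

B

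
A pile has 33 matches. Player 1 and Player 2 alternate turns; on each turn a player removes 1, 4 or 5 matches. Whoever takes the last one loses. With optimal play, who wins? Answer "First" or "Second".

Second

i:   0  1  2  3  4  5  6  7  8  9 10 11 12 13 14 15 16 17 18 19 20 21 22 23 24 25 26 27 28 29 30 31 32 33
     W  L  W  L  W  W  W  W  W  L  W  L  W  W  W  W  W  L  W  L  W  W  W  W  W  L  W  L  W  W  W  W  W  L
Position 33 is L, so the second player wins.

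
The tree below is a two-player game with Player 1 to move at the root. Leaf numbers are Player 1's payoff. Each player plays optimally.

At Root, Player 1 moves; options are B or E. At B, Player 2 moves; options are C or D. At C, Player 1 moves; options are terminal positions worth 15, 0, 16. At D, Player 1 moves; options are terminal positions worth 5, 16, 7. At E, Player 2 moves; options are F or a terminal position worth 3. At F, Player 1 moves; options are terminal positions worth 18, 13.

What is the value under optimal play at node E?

F: max(18, 13) = 18
E: min(18, 3) = 3

3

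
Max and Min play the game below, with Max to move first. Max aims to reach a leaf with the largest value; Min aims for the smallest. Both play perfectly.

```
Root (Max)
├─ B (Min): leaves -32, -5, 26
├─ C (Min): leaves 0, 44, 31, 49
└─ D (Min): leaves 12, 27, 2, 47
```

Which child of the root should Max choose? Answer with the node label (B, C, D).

D

B (Min): min(-32, -5, 26) = -32
C (Min): min(0, 44, 31, 49) = 0
D (Min): min(12, 27, 2, 47) = 2
Root (Max): max(-32, 0, 2) = 2
Max picks the child with the highest value: D (value 2).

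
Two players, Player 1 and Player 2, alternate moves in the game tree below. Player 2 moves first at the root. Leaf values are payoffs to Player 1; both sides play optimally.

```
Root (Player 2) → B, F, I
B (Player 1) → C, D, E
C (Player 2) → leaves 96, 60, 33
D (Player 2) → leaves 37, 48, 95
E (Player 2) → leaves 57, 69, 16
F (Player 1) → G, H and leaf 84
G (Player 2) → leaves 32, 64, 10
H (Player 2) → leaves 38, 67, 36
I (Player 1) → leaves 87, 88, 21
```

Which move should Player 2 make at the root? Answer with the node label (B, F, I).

B

C (Player 2): min(96, 60, 33) = 33
D (Player 2): min(37, 48, 95) = 37
E (Player 2): min(57, 69, 16) = 16
B (Player 1): max(33, 37, 16) = 37
G (Player 2): min(32, 64, 10) = 10
H (Player 2): min(38, 67, 36) = 36
F (Player 1): max(10, 36, 84) = 84
I (Player 1): max(87, 88, 21) = 88
Root (Player 2): min(37, 84, 88) = 37
Player 2 picks the child with the lowest value: B (value 37).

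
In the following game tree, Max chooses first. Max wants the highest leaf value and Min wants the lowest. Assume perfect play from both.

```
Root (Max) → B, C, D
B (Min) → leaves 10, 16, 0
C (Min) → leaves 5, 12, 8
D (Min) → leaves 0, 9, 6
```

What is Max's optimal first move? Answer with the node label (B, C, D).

B (Min): min(10, 16, 0) = 0
C (Min): min(5, 12, 8) = 5
D (Min): min(0, 9, 6) = 0
Root (Max): max(0, 5, 0) = 5
Max picks the child with the highest value: C (value 5).

C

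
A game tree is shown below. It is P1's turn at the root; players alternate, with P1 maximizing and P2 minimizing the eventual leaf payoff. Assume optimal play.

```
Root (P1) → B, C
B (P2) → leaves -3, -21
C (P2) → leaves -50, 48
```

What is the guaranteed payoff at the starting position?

B (P2): min(-3, -21) = -21
C (P2): min(-50, 48) = -50
Root (P1): max(-21, -50) = -21

-21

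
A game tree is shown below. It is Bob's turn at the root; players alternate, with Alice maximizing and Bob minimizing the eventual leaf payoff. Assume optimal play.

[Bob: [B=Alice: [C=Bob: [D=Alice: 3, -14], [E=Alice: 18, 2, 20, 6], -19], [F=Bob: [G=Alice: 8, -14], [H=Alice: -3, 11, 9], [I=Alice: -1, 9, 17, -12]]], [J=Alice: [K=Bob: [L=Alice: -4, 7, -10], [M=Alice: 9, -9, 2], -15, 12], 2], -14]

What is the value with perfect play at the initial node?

D (Alice): max(3, -14) = 3
E (Alice): max(18, 2, 20, 6) = 20
C (Bob): min(3, 20, -19) = -19
G (Alice): max(8, -14) = 8
H (Alice): max(-3, 11, 9) = 11
I (Alice): max(-1, 9, 17, -12) = 17
F (Bob): min(8, 11, 17) = 8
B (Alice): max(-19, 8) = 8
L (Alice): max(-4, 7, -10) = 7
M (Alice): max(9, -9, 2) = 9
K (Bob): min(7, 9, -15, 12) = -15
J (Alice): max(-15, 2) = 2
Root (Bob): min(8, 2, -14) = -14

-14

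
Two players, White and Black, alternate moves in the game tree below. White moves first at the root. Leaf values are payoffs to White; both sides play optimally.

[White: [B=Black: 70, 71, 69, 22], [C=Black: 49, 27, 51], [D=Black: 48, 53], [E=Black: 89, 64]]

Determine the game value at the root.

64

B (Black): min(70, 71, 69, 22) = 22
C (Black): min(49, 27, 51) = 27
D (Black): min(48, 53) = 48
E (Black): min(89, 64) = 64
Root (White): max(22, 27, 48, 64) = 64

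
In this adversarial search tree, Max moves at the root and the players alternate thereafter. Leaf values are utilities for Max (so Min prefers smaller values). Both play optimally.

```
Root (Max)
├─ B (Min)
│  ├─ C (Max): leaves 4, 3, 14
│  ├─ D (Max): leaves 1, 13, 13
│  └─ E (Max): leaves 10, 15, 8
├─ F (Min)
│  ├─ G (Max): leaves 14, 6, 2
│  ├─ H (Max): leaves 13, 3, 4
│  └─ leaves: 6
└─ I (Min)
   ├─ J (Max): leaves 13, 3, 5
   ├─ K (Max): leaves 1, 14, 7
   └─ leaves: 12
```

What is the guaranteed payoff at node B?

C: max(4, 3, 14) = 14
D: max(1, 13, 13) = 13
E: max(10, 15, 8) = 15
B: min(14, 13, 15) = 13

13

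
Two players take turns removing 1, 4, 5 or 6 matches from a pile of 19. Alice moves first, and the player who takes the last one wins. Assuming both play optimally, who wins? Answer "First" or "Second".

First

W/L table (W = player to move can force a win):
i:   0  1  2  3  4  5  6  7  8  9 10 11 12 13 14 15 16 17 18 19
     L  W  L  W  W  W  W  W  W  L  W  L  W  W  W  W  W  W  L  W
Position 19 is W, so the first player wins.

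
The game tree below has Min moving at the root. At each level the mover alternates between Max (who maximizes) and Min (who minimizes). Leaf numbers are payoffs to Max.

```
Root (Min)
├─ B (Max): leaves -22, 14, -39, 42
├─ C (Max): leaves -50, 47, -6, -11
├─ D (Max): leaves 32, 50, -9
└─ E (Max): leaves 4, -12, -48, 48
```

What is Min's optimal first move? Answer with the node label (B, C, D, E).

B

B (Max): max(-22, 14, -39, 42) = 42
C (Max): max(-50, 47, -6, -11) = 47
D (Max): max(32, 50, -9) = 50
E (Max): max(4, -12, -48, 48) = 48
Root (Min): min(42, 47, 50, 48) = 42
Min picks the child with the lowest value: B (value 42).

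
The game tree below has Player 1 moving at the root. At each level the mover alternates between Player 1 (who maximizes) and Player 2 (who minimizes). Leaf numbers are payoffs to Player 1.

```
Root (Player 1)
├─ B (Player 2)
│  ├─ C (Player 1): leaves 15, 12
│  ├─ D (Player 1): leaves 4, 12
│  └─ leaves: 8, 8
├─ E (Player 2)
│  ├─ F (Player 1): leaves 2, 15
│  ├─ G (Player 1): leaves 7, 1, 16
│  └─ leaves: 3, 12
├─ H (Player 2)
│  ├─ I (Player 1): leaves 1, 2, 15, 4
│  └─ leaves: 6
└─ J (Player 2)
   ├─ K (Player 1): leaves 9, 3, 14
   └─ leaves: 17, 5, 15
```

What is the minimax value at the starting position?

C (Player 1): max(15, 12) = 15
D (Player 1): max(4, 12) = 12
B (Player 2): min(15, 12, 8, 8) = 8
F (Player 1): max(2, 15) = 15
G (Player 1): max(7, 1, 16) = 16
E (Player 2): min(15, 16, 3, 12) = 3
I (Player 1): max(1, 2, 15, 4) = 15
H (Player 2): min(15, 6) = 6
K (Player 1): max(9, 3, 14) = 14
J (Player 2): min(14, 17, 5, 15) = 5
Root (Player 1): max(8, 3, 6, 5) = 8

8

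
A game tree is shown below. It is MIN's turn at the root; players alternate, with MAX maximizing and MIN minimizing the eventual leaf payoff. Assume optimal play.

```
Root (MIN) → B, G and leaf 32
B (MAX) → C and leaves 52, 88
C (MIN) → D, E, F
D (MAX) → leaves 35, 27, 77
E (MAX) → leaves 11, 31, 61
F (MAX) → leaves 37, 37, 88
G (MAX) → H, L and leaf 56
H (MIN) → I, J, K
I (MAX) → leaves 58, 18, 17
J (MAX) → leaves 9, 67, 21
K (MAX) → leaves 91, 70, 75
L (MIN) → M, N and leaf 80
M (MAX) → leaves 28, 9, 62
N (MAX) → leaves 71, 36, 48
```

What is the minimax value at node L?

M: max(28, 9, 62) = 62
N: max(71, 36, 48) = 71
L: min(62, 71, 80) = 62

62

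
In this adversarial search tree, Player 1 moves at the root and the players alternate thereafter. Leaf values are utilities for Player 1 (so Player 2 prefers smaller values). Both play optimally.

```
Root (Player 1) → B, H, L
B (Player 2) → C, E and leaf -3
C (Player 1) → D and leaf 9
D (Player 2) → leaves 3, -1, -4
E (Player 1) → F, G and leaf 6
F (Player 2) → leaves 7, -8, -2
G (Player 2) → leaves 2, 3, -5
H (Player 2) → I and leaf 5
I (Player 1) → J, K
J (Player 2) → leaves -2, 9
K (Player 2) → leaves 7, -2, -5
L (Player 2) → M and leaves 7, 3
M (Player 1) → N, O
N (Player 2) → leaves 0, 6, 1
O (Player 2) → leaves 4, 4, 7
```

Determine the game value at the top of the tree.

D (Player 2): min(3, -1, -4) = -4
C (Player 1): max(-4, 9) = 9
F (Player 2): min(7, -8, -2) = -8
G (Player 2): min(2, 3, -5) = -5
E (Player 1): max(-8, -5, 6) = 6
B (Player 2): min(9, 6, -3) = -3
J (Player 2): min(-2, 9) = -2
K (Player 2): min(7, -2, -5) = -5
I (Player 1): max(-2, -5) = -2
H (Player 2): min(-2, 5) = -2
N (Player 2): min(0, 6, 1) = 0
O (Player 2): min(4, 4, 7) = 4
M (Player 1): max(0, 4) = 4
L (Player 2): min(4, 7, 3) = 3
Root (Player 1): max(-3, -2, 3) = 3

3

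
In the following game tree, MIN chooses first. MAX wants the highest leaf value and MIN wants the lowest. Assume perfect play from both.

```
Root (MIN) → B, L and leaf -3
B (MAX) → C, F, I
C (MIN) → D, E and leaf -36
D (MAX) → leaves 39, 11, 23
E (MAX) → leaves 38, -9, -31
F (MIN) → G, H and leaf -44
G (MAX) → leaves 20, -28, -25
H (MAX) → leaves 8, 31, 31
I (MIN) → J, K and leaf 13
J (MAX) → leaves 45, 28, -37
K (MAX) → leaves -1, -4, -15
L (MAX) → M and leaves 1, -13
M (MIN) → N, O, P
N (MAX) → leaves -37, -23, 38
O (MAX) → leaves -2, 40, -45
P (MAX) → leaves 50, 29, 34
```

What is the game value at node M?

38

N: max(-37, -23, 38) = 38
O: max(-2, 40, -45) = 40
P: max(50, 29, 34) = 50
M: min(38, 40, 50) = 38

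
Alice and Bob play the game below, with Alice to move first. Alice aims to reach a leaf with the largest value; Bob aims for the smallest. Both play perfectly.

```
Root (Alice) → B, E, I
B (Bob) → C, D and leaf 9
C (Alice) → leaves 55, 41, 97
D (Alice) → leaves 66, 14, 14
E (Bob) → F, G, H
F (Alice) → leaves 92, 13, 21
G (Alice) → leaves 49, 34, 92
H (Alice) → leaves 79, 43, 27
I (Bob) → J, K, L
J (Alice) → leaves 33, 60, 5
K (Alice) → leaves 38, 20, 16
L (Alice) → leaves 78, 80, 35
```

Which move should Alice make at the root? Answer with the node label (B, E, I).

E

C (Alice): max(55, 41, 97) = 97
D (Alice): max(66, 14, 14) = 66
B (Bob): min(97, 66, 9) = 9
F (Alice): max(92, 13, 21) = 92
G (Alice): max(49, 34, 92) = 92
H (Alice): max(79, 43, 27) = 79
E (Bob): min(92, 92, 79) = 79
J (Alice): max(33, 60, 5) = 60
K (Alice): max(38, 20, 16) = 38
L (Alice): max(78, 80, 35) = 80
I (Bob): min(60, 38, 80) = 38
Root (Alice): max(9, 79, 38) = 79
Alice picks the child with the highest value: E (value 79).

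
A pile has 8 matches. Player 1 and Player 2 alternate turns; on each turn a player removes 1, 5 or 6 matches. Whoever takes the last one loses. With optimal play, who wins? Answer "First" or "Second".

Mark each pile size as W (mover wins) or L (mover loses):
i:   0  1  2  3  4  5  6  7  8
     W  L  W  L  W  L  W  W  W
Position 8 is W, so the first player wins.

First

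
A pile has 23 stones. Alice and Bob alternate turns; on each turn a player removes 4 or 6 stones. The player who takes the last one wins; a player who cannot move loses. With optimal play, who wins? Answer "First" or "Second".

Second

Compute winning (W) and losing (L) positions by backward induction:
i:   0  1  2  3  4  5  6  7  8  9 10 11 12 13 14 15 16 17 18 19 20 21 22 23
     L  L  L  L  W  W  W  W  W  W  L  L  L  L  W  W  W  W  W  W  L  L  L  L
Position 23 is L, so the second player wins.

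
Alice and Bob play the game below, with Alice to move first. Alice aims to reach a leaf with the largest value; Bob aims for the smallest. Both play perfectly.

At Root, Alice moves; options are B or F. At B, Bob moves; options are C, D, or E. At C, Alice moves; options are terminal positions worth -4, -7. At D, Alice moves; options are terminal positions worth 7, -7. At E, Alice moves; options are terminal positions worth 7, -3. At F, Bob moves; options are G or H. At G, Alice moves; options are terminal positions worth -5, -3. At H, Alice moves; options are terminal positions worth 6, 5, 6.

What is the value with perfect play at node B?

-4

C: max(-4, -7) = -4
D: max(7, -7) = 7
E: max(7, -3) = 7
B: min(-4, 7, 7) = -4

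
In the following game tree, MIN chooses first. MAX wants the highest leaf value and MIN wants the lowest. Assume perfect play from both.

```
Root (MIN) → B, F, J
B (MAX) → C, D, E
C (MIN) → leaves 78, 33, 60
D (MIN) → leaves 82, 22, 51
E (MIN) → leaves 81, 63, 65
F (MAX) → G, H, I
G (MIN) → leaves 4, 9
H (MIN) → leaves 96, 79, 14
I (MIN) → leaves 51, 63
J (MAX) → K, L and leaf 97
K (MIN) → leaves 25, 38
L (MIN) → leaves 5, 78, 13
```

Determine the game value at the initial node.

51

C (MIN): min(78, 33, 60) = 33
D (MIN): min(82, 22, 51) = 22
E (MIN): min(81, 63, 65) = 63
B (MAX): max(33, 22, 63) = 63
G (MIN): min(4, 9) = 4
H (MIN): min(96, 79, 14) = 14
I (MIN): min(51, 63) = 51
F (MAX): max(4, 14, 51) = 51
K (MIN): min(25, 38) = 25
L (MIN): min(5, 78, 13) = 5
J (MAX): max(25, 5, 97) = 97
Root (MIN): min(63, 51, 97) = 51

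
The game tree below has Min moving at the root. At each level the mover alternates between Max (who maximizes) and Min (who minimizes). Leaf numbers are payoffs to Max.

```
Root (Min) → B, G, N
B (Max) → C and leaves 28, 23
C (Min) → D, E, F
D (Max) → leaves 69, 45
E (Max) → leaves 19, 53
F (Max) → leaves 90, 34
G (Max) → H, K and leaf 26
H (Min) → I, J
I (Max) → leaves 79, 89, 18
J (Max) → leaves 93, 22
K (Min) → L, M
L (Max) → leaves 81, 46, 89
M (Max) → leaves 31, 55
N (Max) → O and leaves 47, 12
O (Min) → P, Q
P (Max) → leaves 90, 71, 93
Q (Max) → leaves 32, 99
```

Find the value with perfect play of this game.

53

D (Max): max(69, 45) = 69
E (Max): max(19, 53) = 53
F (Max): max(90, 34) = 90
C (Min): min(69, 53, 90) = 53
B (Max): max(53, 28, 23) = 53
I (Max): max(79, 89, 18) = 89
J (Max): max(93, 22) = 93
H (Min): min(89, 93) = 89
L (Max): max(81, 46, 89) = 89
M (Max): max(31, 55) = 55
K (Min): min(89, 55) = 55
G (Max): max(89, 55, 26) = 89
P (Max): max(90, 71, 93) = 93
Q (Max): max(32, 99) = 99
O (Min): min(93, 99) = 93
N (Max): max(93, 47, 12) = 93
Root (Min): min(53, 89, 93) = 53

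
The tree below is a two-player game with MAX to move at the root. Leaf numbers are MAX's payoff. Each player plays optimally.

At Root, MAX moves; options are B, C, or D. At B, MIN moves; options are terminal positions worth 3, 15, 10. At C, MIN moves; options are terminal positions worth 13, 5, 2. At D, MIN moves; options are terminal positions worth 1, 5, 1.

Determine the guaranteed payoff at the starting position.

3

B (MIN): min(3, 15, 10) = 3
C (MIN): min(13, 5, 2) = 2
D (MIN): min(1, 5, 1) = 1
Root (MAX): max(3, 2, 1) = 3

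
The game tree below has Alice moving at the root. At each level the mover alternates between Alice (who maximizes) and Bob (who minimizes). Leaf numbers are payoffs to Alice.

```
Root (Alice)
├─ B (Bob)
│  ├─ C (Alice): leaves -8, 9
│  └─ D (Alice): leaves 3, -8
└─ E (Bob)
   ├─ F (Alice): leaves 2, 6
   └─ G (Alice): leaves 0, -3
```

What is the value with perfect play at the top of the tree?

3

C (Alice): max(-8, 9) = 9
D (Alice): max(3, -8) = 3
B (Bob): min(9, 3) = 3
F (Alice): max(2, 6) = 6
G (Alice): max(0, -3) = 0
E (Bob): min(6, 0) = 0
Root (Alice): max(3, 0) = 3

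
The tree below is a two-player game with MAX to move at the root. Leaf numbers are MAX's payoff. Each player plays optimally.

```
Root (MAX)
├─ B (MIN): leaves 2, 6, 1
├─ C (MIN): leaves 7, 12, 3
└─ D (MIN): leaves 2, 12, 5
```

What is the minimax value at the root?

B (MIN): min(2, 6, 1) = 1
C (MIN): min(7, 12, 3) = 3
D (MIN): min(2, 12, 5) = 2
Root (MAX): max(1, 3, 2) = 3

3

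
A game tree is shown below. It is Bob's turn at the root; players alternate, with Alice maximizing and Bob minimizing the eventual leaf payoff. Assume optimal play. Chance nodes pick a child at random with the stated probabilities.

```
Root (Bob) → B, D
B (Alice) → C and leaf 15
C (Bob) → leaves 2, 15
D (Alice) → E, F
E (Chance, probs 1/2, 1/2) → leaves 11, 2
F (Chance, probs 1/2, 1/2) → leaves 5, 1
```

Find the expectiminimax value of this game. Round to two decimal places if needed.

C (Bob): min(2, 15) = 2
B (Alice): max(2, 15) = 15
E (Chance): 1/2·11 + 1/2·2 = 6.5
F (Chance): 1/2·5 + 1/2·1 = 3
D (Alice): max(6.5, 3) = 6.5
Root (Bob): min(15, 6.5) = 6.5

6.5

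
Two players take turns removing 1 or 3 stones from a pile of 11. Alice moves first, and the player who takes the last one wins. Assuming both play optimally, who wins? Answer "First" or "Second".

First

Compute winning (W) and losing (L) positions by backward induction:
i:   0  1  2  3  4  5  6  7  8  9 10 11
     L  W  L  W  L  W  L  W  L  W  L  W
Position 11 is W, so the first player wins.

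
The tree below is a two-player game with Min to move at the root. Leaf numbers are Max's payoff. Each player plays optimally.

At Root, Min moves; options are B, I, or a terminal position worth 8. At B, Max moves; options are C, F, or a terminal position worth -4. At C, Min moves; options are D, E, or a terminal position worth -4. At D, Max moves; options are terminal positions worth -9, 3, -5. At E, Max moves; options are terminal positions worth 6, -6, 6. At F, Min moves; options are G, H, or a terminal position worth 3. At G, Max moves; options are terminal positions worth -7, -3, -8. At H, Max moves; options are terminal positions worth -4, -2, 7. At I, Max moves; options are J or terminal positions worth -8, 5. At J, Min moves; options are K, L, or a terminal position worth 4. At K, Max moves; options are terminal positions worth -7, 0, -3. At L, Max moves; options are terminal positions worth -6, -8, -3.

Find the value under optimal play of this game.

D (Max): max(-9, 3, -5) = 3
E (Max): max(6, -6, 6) = 6
C (Min): min(3, 6, -4) = -4
G (Max): max(-7, -3, -8) = -3
H (Max): max(-4, -2, 7) = 7
F (Min): min(-3, 7, 3) = -3
B (Max): max(-4, -3, -4) = -3
K (Max): max(-7, 0, -3) = 0
L (Max): max(-6, -8, -3) = -3
J (Min): min(0, -3, 4) = -3
I (Max): max(-3, -8, 5) = 5
Root (Min): min(-3, 5, 8) = -3

-3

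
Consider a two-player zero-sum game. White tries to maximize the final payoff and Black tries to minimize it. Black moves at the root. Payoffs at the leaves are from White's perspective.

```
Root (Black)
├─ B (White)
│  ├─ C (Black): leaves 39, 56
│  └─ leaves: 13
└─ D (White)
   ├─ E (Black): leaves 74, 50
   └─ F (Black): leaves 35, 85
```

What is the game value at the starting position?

C (Black): min(39, 56) = 39
B (White): max(39, 13) = 39
E (Black): min(74, 50) = 50
F (Black): min(35, 85) = 35
D (White): max(50, 35) = 50
Root (Black): min(39, 50) = 39

39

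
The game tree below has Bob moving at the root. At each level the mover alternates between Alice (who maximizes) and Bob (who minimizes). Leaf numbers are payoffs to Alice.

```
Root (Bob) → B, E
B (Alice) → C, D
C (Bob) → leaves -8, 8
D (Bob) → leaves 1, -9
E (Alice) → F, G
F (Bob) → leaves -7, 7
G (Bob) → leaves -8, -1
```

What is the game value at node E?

-7

F: min(-7, 7) = -7
G: min(-8, -1) = -8
E: max(-7, -8) = -7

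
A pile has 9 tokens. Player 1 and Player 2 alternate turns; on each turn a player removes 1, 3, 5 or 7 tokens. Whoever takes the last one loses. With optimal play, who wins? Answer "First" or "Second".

Second

i:   0  1  2  3  4  5  6  7  8  9
     W  L  W  L  W  L  W  L  W  L
Position 9 is L, so the second player wins.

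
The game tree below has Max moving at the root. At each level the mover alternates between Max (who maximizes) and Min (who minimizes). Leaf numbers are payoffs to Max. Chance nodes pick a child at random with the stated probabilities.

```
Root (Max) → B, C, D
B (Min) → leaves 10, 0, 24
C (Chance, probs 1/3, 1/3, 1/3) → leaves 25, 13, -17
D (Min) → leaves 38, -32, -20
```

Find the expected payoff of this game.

B (Min): min(10, 0, 24) = 0
C (Chance): 1/3·25 + 1/3·13 + 1/3·-17 = 7
D (Min): min(38, -32, -20) = -32
Root (Max): max(0, 7, -32) = 7

7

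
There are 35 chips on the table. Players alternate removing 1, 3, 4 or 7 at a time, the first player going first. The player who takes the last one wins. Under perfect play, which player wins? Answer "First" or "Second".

Compute winning (W) and losing (L) positions by backward induction:
i:   0  1  2  3  4  5  6  7  8  9 10 11 12 13 14 15 16 17 18 19 20 21 22 23 24 25 26 27 28 29 30 31 32 33 34 35
     L  W  L  W  W  W  W  W  L  W  L  W  W  W  W  W  L  W  L  W  W  W  W  W  L  W  L  W  W  W  W  W  L  W  L  W
Position 35 is W, so the first player wins.

First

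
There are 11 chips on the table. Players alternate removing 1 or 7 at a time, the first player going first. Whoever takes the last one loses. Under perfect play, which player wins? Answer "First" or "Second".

Second

i:   0  1  2  3  4  5  6  7  8  9 10 11
     W  L  W  L  W  L  W  L  W  L  W  L
Position 11 is L, so the second player wins.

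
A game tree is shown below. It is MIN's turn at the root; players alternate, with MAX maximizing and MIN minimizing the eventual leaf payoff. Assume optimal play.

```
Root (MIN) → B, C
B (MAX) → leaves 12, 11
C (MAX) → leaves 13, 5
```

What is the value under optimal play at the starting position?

12

B (MAX): max(12, 11) = 12
C (MAX): max(13, 5) = 13
Root (MIN): min(12, 13) = 12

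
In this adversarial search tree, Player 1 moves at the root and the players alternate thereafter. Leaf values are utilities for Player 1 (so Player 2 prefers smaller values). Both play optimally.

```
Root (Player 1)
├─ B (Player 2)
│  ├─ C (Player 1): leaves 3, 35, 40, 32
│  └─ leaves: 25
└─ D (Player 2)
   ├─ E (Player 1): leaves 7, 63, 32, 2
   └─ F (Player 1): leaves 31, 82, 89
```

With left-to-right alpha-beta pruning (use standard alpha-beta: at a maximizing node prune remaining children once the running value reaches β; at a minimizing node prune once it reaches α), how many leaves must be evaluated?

11

C [α=-∞,β=+∞]: v=40
B [α=-∞,β=+∞]: v=25
E [α=25,β=+∞]: v=63
F [α=25,β=63]: v=82 after child 2 ≥ β → β-cutoff, skip 1
D [α=25,β=+∞]: v=63
Root [α=-∞,β=+∞]: v=63
Leaves evaluated: 11 of 12.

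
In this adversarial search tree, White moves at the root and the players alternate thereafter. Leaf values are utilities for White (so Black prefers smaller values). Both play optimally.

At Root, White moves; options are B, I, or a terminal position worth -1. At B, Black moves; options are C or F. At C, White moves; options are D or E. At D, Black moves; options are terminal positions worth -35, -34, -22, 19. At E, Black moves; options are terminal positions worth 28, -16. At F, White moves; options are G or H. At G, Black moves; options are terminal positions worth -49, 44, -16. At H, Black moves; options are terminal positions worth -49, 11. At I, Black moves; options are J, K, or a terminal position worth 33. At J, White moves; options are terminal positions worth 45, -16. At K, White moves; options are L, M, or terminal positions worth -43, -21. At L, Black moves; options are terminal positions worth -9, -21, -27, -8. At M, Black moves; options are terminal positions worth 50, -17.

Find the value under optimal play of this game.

-1

D (Black): min(-35, -34, -22, 19) = -35
E (Black): min(28, -16) = -16
C (White): max(-35, -16) = -16
G (Black): min(-49, 44, -16) = -49
H (Black): min(-49, 11) = -49
F (White): max(-49, -49) = -49
B (Black): min(-16, -49) = -49
J (White): max(45, -16) = 45
L (Black): min(-9, -21, -27, -8) = -27
M (Black): min(50, -17) = -17
K (White): max(-27, -17, -43, -21) = -17
I (Black): min(45, -17, 33) = -17
Root (White): max(-49, -17, -1) = -1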